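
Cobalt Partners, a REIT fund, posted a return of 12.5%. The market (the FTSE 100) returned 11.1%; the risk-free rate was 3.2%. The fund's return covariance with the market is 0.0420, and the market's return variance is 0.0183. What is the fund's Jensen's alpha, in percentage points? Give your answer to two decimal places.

-8.83

β = Cov / Var = 0.0420 / 0.0183 = 2.2951
E[R] = Rf + β(Rm − Rf) = 3.2% + 2.2951 × (11.1% − 3.2%) = 21.3313%
α = Rp − E[R] = 12.5% − 21.3313% = -8.8313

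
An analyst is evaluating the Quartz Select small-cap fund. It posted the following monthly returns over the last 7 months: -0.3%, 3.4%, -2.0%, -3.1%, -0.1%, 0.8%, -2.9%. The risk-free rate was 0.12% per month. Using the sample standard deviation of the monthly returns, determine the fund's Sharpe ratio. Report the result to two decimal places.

-0.31

Mean return r̄ = -4.20 / 7 = -0.6000%
Sample σ = √[Σ(r − r̄)² / 6] = √[31.8000 / 6] = √5.3000 = 2.3022%
Sharpe = (r̄ − rf) / σ = (-0.6000 − 0.12) / 2.3022 = -0.7200 / 2.3022 = -0.3127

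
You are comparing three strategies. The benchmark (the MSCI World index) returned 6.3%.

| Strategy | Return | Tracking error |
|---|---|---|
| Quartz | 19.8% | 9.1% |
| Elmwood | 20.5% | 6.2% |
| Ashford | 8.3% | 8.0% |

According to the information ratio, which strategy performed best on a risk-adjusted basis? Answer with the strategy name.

Quartz: IR = (19.8% − 6.3%) / 9.1% = 1.484
Elmwood: IR = (20.5% − 6.3%) / 6.2% = 2.290
Ashford: IR = (8.3% − 6.3%) / 8.0% = 0.250
Highest: Elmwood (2.290).

Elmwood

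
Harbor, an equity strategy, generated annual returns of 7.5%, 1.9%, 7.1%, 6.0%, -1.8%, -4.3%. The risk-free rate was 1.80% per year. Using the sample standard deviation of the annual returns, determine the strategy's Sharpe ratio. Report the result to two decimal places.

Mean return r̄ = 16.40 / 6 = 2.7333%
Σ(r − r̄)² = (7.5 − 2.7333)² + (1.9 − 2.7333)² + (7.1 − 2.7333)² + … = 123.1733
σ = √[123.1733 / 5] = 4.9633%
Sharpe = (r̄ − rf) / σ = (2.7333 − 1.8) / 4.9633 = 0.9333 / 4.9633 = 0.1880

0.19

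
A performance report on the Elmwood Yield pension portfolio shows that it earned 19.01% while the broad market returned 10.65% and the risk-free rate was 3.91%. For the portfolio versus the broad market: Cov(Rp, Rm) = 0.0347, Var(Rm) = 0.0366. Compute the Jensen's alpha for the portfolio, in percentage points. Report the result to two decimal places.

β = Cov / Var = 0.0347 / 0.0366 = 0.9481
E[R] = Rf + β(Rm − Rf) = 3.91% + 0.9481 × (10.65% − 3.91%) = 10.3002%
α = Rp − E[R] = 19.01% − 10.3002% = 8.7098

8.71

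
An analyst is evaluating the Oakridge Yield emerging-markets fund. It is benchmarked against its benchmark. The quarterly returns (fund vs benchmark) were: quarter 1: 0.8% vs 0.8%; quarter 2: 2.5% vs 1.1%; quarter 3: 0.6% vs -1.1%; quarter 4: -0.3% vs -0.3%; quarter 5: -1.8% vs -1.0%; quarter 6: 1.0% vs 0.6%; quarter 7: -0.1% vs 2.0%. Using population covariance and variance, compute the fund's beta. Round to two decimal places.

r̄p = 0.3857%,  r̄m = 0.3000%
Cov = Σ(rp − r̄p)(rm − r̄m) / 7 = 0.6014
Var(rm) = Σ(rm − r̄m)² / 7 = 1.1257
β = Cov / Var = 0.6014 / 1.1257 = 0.5342

0.53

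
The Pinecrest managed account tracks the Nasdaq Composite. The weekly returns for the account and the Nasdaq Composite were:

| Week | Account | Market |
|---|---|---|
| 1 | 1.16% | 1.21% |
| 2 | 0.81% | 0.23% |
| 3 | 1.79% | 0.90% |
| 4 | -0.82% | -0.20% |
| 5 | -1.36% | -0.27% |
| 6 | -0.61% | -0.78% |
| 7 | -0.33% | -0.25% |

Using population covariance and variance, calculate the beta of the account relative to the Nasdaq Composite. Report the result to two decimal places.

1.40

r̄p = 0.0914%,  r̄m = 0.1200%
Cov = Σ(rp − r̄p)(rm − r̄m) / 7 = 0.6019
Var(rm) = Σ(rm − r̄m)² / 7 = 0.4300
β = Cov / Var = 0.6019 / 0.4300 = 1.3998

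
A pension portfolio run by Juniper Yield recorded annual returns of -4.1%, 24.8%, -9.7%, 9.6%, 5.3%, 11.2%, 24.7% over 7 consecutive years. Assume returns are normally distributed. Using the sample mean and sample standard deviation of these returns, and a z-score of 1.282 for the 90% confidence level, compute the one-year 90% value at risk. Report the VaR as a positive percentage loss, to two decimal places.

8.02

Mean return r̄ = 61.80 / 7 = 8.8286%
Σ(r − r̄)² = 1036.1143; sample σ = √(1036.1143/6) = 13.1410%
VaR = −(r̄ − z·σ) = −(8.8286 − 1.282 × 13.1410) = −(-8.0182) = 8.0182%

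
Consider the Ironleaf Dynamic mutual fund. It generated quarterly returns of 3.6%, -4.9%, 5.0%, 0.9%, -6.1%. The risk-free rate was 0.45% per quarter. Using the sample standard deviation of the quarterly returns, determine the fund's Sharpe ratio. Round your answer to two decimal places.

r̄ = (3.6 − 4.9 + 5 + 0.9 − 6.1) / 5 = -1.50 / 5 = -0.3000%
Σ(r − r̄)² = (3.6 − (-0.3000))² + (-4.9 − (-0.3000))² + (5 − (-0.3000))² + … = 99.5400
sample σ = √(99.5400 / 4) = √24.8850 = 4.9885%
Sharpe = (r̄ − rf) / σ = (-0.3000 − 0.45) / 4.9885 = -0.7500 / 4.9885 = -0.1503

-0.15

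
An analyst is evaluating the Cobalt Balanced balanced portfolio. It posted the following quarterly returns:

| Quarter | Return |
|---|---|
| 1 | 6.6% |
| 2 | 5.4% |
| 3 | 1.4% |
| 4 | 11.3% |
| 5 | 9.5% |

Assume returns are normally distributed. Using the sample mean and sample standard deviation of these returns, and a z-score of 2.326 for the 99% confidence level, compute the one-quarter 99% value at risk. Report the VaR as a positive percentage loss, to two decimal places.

2.07

r̄ = (6.6 + 5.4 + 1.4 + 11.3 + 9.5) / 5 = 6.8400%
Σ(r − r̄)² = (6.6 − 6.8400)² + (5.4 − 6.8400)² + (1.4 − 6.8400)² + … = 58.6920
σ = √[58.6920 / 4] = 3.8305%
VaR = −(r̄ − z·σ) = −(6.8400 − 2.326 × 3.8305) = −(-2.0697) = 2.0697%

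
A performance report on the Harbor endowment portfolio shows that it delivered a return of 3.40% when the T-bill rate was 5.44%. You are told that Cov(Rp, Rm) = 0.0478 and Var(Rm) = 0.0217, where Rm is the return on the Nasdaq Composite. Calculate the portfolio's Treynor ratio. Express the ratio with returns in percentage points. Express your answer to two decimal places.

β = Cov / Var = 0.0478 / 0.0217 = 2.2028
Treynor = (Rp − Rf) / β = (3.40% − 5.44%) / 2.2028 = -2.04 / 2.2028 = -0.9261

-0.93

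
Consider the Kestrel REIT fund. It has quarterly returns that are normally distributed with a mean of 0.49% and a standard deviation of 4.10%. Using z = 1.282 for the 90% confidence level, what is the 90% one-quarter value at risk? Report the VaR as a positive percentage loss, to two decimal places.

4.77

VaR (as % loss) = −(μ − z·σ) = −(0.49% − 1.282 × 4.10%) = −(-4.7662%) = 4.7662%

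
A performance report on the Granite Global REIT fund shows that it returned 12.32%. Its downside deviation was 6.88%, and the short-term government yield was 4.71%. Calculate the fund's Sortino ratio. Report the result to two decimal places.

1.11

Sortino = (Rp − Rf) / σd = (12.32% − 4.71%) / 6.88% = 7.61% / 6.88% = 1.1061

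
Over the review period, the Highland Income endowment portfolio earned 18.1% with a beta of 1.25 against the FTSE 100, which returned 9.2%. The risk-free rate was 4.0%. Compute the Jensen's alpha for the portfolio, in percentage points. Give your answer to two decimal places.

7.60

CAPM expected return = Rf + β(Rm − Rf) = 4.0% + 1.25 × (9.2% − 4.0%) = 4 + 1.25 × 5.20 = 10.5000%
Jensen's α = Rp − E[R] = 18.1% − 10.5000% = 7.6000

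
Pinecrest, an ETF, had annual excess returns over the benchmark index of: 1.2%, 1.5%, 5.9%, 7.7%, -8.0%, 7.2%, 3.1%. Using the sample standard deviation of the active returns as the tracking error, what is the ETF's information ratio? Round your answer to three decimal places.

0.494

r̄ = (1.2 + 1.5 + 5.9 + 7.7 − 8 + 7.2 + 3.1) / 7 = 18.60 / 7 = 2.6571%
Σ(r − r̄)² = (1.2 − 2.6571)² + (1.5 − 2.6571)² + … = 173.8171
sample σ = √(173.8171 / 6) = √28.9695 = 5.3823%
IR = r̄ / tracking error = 2.6571 / 5.3823 = 0.4937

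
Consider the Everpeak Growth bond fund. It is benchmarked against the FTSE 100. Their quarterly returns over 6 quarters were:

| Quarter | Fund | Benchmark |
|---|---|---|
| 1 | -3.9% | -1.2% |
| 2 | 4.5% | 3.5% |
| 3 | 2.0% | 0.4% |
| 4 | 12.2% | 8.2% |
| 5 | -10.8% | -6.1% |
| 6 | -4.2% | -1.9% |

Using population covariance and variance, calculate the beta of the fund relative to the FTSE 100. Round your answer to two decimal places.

r̄p = -0.0333%,  r̄m = 0.4833%
Cov = Σ(rp − r̄p)(rm − r̄m) / 6 = 32.5378
Var(rm) = Σ(rm − r̄m)² / 6 = 20.0847
β = Cov / Var = 32.5378 / 20.0847 = 1.6200

1.62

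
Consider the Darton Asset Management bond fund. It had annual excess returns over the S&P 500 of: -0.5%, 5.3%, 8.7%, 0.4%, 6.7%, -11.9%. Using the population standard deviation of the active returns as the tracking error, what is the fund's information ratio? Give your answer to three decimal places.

0.213

Mean return r̄ = 8.70 / 6 = 1.4500%
Σ(r − r̄)² = 278.0750; population σ = √(278.0750/6) = 6.8078%
IR = r̄ / tracking error = 1.4500 / 6.8078 = 0.2130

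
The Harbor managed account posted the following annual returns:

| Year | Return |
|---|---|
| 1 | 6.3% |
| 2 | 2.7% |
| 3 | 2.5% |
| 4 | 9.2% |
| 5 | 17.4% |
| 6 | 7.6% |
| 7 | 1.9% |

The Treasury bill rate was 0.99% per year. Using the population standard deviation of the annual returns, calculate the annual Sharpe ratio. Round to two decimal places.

1.15

r̄ = (6.3 + 2.7 + 2.5 + 9.2 + 17.4 + 7.6 + 1.9) / 7 = 6.8000%
Σ(r − r̄)² = 178.3200; population σ = √(178.3200/7) = 5.0472%
Sharpe = (r̄ − rf) / σ = (6.8000 − 0.99) / 5.0472 = 5.8100 / 5.0472 = 1.1511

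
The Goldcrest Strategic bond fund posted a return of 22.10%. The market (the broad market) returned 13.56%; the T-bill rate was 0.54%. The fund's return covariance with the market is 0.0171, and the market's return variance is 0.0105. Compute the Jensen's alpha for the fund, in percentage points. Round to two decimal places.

β = Cov / Var = 0.0171 / 0.0105 = 1.6286
E[R] = Rf + β(Rm − Rf) = 0.54% + 1.6286 × (13.56% − 0.54%) = 21.7444%
α = Rp − E[R] = 22.10% − 21.7444% = 0.3556

0.36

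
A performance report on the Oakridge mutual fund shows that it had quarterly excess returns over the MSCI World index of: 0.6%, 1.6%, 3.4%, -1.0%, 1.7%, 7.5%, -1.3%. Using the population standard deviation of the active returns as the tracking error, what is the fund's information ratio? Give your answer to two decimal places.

r̄ = (0.6 + 1.6 + 3.4 − 1 + 1.7 + 7.5 − 1.3) / 7 = 1.7857%
Σ(r − r̄)² = (0.6 − 1.7857)² + (1.6 − 1.7857)² + … = 53.9886
σ = √[53.9886 / 7] = 2.7772%
IR = r̄ / tracking error = 1.7857 / 2.7772 = 0.6430

0.64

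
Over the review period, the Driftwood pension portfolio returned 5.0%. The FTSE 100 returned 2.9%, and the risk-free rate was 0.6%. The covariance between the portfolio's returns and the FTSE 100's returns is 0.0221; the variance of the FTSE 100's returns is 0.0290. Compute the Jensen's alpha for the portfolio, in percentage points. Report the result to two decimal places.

2.65

β = Cov / Var = 0.0221 / 0.0290 = 0.7621
E[R] = Rf + β(Rm − Rf) = 0.6% + 0.7621 × (2.9% − 0.6%) = 2.3528%
α = Rp − E[R] = 5.0% − 2.3528% = 2.6472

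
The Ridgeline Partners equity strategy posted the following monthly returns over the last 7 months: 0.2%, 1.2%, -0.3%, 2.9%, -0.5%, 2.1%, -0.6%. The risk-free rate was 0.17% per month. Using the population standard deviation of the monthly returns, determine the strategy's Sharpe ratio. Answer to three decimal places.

0.426

Mean return r̄ = 5.00 / 7 = 0.7143%
Population std dev = √[11.4286 / 7] = 1.2778%
Sharpe = (r̄ − rf) / σ = (0.7143 − 0.17) / 1.2778 = 0.5443 / 1.2778 = 0.4260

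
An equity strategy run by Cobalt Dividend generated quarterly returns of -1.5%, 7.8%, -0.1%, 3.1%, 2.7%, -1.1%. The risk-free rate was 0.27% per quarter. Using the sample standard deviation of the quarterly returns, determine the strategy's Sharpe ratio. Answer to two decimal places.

0.44

r̄ = (-1.5 + 7.8 − 0.1 + 3.1 + 2.7 − 1.1) / 6 = 1.8167%
Σ(r − r̄)² = (-1.5 − 1.8167)² + (7.8 − 1.8167)² + (-0.1 − 1.8167)² + … = 61.4083
σ = √[61.4083 / 5] = 3.5045%
Sharpe = (r̄ − rf) / σ = (1.8167 − 0.27) / 3.5045 = 1.5467 / 3.5045 = 0.4413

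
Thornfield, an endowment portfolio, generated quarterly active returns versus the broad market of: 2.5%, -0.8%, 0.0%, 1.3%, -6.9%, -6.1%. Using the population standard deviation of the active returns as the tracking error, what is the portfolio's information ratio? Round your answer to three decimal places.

-0.466

r̄ = (2.5 − 0.8 + 0 + 1.3 − 6.9 − 6.1) / 6 = -1.6667%
Σ(r − r̄)² = (2.5 − (-1.6667))² + (-0.8 − (-1.6667))² + (0 − (-1.6667))² + … = 76.7333
σ = √[76.7333 / 6] = 3.5762%
IR = r̄ / tracking error = -1.6667 / 3.5762 = -0.4661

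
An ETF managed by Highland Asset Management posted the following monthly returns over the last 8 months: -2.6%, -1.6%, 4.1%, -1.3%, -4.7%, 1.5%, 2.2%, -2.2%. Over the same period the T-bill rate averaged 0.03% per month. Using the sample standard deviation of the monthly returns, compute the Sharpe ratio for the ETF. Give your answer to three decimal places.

r̄ = (-2.6 − 1.6 + 4.1 − 1.3 − 4.7 + 1.5 + 2.2 − 2.2) / 8 = -4.60 / 8 = -0.5750%
Σ(r − r̄)² = 59.1950; sample σ = √(59.1950/7) = 2.9080%
Sharpe = (r̄ − rf) / σ = (-0.5750 − 0.03) / 2.9080 = -0.6050 / 2.9080 = -0.2080

-0.208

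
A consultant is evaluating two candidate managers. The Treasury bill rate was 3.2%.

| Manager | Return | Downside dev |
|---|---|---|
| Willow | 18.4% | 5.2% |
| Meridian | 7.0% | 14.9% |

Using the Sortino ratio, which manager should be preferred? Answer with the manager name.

Willow: Sortino ratio = (18.4% − 3.2%) / 5.2% = 2.923
Meridian: Sortino ratio = (7.0% − 3.2%) / 14.9% = 0.255
Highest: Willow (2.923).

Willow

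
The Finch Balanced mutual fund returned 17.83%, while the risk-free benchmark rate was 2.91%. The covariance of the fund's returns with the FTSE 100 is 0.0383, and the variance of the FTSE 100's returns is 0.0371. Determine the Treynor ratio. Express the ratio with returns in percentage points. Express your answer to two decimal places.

β = Cov / Var = 0.0383 / 0.0371 = 1.0323
Treynor = (Rp − Rf) / β = (17.83% − 2.91%) / 1.0323 = 14.92 / 1.0323 = 14.4532

14.45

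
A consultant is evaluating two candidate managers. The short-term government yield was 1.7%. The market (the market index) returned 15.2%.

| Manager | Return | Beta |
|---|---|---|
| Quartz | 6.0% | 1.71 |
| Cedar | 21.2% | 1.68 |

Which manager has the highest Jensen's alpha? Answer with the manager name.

Cedar

Quartz: α = 6.0% − [1.7% + 1.71 × (15.2% − 1.7%)] = -18.785
Cedar: α = 21.2% − [1.7% + 1.68 × (15.2% − 1.7%)] = -3.180
Highest: Cedar (-3.180).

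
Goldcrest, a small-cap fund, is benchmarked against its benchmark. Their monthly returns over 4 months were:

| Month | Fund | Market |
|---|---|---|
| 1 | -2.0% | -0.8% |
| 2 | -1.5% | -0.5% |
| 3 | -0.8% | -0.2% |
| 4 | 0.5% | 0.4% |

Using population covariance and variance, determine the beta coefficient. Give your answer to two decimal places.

r̄p = -0.9500%,  r̄m = -0.2750%
Cov = Σ(rp − r̄p)(rm − r̄m) / 4 = 0.4163
Var(rm) = Σ(rm − r̄m)² / 4 = 0.1969
β = Cov / Var = 0.4163 / 0.1969 = 2.1143

2.11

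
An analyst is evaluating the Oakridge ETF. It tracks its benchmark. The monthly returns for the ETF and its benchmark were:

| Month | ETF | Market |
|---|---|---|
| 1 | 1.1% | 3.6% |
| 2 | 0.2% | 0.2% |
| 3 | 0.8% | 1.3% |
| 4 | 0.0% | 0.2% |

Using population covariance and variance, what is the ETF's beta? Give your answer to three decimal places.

0.293

r̄p = 0.5250%,  r̄m = 1.3250%
Cov = Σ(rp − r̄p)(rm − r̄m) / 4 = 0.5644
Var(rm) = Σ(rm − r̄m)² / 4 = 1.9269
β = Cov / Var = 0.5644 / 1.9269 = 0.2929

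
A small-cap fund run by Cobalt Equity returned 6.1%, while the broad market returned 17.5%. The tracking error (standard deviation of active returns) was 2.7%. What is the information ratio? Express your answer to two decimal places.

-4.22

IR = (Rp − Rb) / TE = (6.1% − 17.5%) / 2.7% = -11.40% / 2.7% = -4.2222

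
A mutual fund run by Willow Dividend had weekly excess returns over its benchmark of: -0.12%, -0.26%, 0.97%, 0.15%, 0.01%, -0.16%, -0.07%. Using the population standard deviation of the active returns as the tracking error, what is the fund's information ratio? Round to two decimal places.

r̄ = (-0.12 − 0.26 + 0.97 + 0.15 + 0.01 − 0.16 − 0.07) / 7 = 0.0743%
Population σ = √[Σ(r − r̄)² / 7] = √[1.0374 / 7] = √0.1482 = 0.3850%
IR = r̄ / tracking error = 0.0743 / 0.3850 = 0.1930

0.19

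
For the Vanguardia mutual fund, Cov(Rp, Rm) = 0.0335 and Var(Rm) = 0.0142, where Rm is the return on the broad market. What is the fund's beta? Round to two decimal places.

2.36

β = Cov(Rp, Rm) / Var(Rm) = 0.0335 / 0.0142 = 2.3592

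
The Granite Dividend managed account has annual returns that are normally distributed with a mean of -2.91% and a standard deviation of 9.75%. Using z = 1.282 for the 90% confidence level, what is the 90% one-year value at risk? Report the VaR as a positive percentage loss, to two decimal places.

VaR (as % loss) = −(μ − z·σ) = −(-2.91% − 1.282 × 9.75%) = −(-15.4095%) = 15.4095%

15.41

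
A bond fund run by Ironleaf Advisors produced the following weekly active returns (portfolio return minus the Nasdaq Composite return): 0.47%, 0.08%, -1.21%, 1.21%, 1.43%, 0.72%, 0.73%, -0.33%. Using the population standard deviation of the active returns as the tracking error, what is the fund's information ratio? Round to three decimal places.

μ = (0.47 + 0.08 − 1.21 + 1.21 + 1.43 + 0.72 + 0.73 − 0.33) / 8 = 0.3875%
Σ(r − μ)² = (0.47 − 0.3875)² + (0.08 − 0.3875)² + … = 5.1594
population σ = √(5.1594 / 8) = √0.6449 = 0.8031%
IR = μ / tracking error = 0.3875 / 0.8031 = 0.4825

0.483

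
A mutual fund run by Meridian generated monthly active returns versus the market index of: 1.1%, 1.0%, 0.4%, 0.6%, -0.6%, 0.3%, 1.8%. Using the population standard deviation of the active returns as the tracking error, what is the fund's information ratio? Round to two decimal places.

0.94

Mean return r̄ = 4.60 / 7 = 0.6571%
Σ(r − r̄)² = 3.3971; population σ = √(3.3971/7) = 0.6966%
IR = r̄ / tracking error = 0.6571 / 0.6966 = 0.9433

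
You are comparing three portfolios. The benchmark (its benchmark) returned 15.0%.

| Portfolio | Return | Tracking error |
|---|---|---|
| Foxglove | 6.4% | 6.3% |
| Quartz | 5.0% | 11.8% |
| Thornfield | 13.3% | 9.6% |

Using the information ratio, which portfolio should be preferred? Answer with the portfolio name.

Thornfield

Foxglove: IR = (6.4% − 15.0%) / 6.3% = -1.365
Quartz: IR = (5.0% − 15.0%) / 11.8% = -0.847
Thornfield: IR = (13.3% − 15.0%) / 9.6% = -0.177
Highest: Thornfield (-0.177).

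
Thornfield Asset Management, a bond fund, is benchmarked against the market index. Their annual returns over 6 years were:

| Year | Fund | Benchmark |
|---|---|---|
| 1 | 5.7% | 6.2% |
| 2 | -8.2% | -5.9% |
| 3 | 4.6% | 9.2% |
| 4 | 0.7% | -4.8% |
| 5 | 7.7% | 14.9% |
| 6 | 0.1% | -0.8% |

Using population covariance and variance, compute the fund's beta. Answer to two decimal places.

r̄p = 1.7667%,  r̄m = 3.1333%
Cov = Σ(rp − r̄p)(rm − r̄m) / 6 = 34.0194
Var(rm) = Σ(rm − r̄m)² / 6 = 57.4456
β = Cov / Var = 34.0194 / 57.4456 = 0.5922

0.59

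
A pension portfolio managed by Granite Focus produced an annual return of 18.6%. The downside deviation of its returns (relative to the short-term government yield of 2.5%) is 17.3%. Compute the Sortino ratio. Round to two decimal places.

Sortino = (Rp − Rf) / σd = (18.6% − 2.5%) / 17.3% = 16.10% / 17.3% = 0.9306

0.93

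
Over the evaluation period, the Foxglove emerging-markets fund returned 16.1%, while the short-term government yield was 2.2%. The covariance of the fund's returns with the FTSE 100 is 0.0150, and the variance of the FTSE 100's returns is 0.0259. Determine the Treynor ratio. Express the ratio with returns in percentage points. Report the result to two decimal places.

β = Cov / Var = 0.0150 / 0.0259 = 0.5792
Treynor = (Rp − Rf) / β = (16.1% − 2.2%) / 0.5792 = 13.90 / 0.5792 = 23.9986

24.00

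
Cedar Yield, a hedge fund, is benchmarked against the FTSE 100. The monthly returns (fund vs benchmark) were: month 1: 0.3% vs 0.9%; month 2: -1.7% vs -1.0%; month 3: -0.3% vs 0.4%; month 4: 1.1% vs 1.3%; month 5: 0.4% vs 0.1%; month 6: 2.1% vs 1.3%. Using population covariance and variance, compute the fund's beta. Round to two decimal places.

1.32

r̄p = 0.3167%,  r̄m = 0.5000%
Cov = Σ(rp − r̄p)(rm − r̄m) / 6 = 0.8500
Var(rm) = Σ(rm − r̄m)² / 6 = 0.6433
β = Cov / Var = 0.8500 / 0.6433 = 1.3213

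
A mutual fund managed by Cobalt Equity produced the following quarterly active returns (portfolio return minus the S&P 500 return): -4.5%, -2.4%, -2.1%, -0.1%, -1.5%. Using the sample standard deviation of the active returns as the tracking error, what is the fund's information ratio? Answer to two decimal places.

Mean return μ = -10.60 / 5 = -2.1200%
Σ(r − μ)² = (-4.5 − (-2.1200))² + (-2.4 − (-2.1200))² + (-2.1 − (-2.1200))² + … = 10.2080
sample σ = √(10.2080 / 4) = √2.5520 = 1.5975%
IR = μ / tracking error = -2.1200 / 1.5975 = -1.3271

-1.33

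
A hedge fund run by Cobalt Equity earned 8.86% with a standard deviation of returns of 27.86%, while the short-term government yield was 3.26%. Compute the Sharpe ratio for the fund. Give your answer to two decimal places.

Sharpe = (Rp − Rf) / σp = (8.86% − 3.26%) / 27.86% = 5.60% / 27.86% = 0.2010

0.20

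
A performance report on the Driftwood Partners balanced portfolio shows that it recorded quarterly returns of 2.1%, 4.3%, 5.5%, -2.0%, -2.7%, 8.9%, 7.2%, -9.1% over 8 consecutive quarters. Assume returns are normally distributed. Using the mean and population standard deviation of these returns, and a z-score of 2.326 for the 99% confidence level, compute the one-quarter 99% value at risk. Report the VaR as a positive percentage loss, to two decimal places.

11.31

Mean return r̄ = 14.20 / 8 = 1.7750%
Population std dev = √[253.0950 / 8] = 5.6247%
VaR = −(r̄ − z·σ) = −(1.7750 − 2.326 × 5.6247) = −(-11.3081) = 11.3081%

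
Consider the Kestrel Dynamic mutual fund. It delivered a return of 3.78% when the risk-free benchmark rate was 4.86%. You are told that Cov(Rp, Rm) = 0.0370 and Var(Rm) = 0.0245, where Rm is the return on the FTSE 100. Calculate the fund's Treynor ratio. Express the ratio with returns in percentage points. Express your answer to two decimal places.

-0.72

β = Cov / Var = 0.0370 / 0.0245 = 1.5102
Treynor = (Rp − Rf) / β = (3.78% − 4.86%) / 1.5102 = -1.08 / 1.5102 = -0.7151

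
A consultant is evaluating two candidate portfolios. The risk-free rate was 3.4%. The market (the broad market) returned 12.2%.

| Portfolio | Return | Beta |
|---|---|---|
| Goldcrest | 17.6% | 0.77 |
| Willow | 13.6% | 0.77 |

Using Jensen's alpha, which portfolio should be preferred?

Goldcrest: α = 17.6% − [3.4% + 0.77 × (12.2% − 3.4%)] = 7.424
Willow: α = 13.6% − [3.4% + 0.77 × (12.2% − 3.4%)] = 3.424
Highest: Goldcrest (7.424).

Goldcrest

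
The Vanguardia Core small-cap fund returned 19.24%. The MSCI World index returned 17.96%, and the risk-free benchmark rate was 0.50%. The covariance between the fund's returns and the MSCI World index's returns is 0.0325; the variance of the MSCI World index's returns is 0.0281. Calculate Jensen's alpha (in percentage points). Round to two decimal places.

-1.45

β = Cov / Var = 0.0325 / 0.0281 = 1.1566
E[R] = Rf + β(Rm − Rf) = 0.50% + 1.1566 × (17.96% − 0.50%) = 20.6942%
α = Rp − E[R] = 19.24% − 20.6942% = -1.4542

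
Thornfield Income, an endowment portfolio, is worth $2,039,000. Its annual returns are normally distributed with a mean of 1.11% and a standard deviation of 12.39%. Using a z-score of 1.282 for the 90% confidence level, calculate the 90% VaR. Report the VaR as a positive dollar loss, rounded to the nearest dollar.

$301,241

Return at the 90% tail: μ − z·σ = 1.11% − 1.282 × 12.39% = 1.11 − 15.88398 = -14.77398%
VaR = −(-14.77398%) × $2,039,000 = 14.77398% × $2,039,000 = $301,241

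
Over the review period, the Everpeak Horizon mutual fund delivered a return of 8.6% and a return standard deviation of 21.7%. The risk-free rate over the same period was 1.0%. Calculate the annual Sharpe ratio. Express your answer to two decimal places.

0.35

Sharpe = (Rp − Rf) / σp = (8.6% − 1.0%) / 21.7% = 7.60% / 21.7% = 0.3502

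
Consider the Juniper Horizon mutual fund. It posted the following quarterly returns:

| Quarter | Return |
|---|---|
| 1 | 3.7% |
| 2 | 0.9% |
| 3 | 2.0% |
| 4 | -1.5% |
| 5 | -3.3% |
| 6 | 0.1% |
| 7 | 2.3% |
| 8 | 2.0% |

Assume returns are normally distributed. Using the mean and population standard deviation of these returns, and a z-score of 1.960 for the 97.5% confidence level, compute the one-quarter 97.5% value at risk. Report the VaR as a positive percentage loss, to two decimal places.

3.39

μ = (3.7 + 0.9 + 2 − 1.5 − 3.3 + 0.1 + 2.3 + 2) / 8 = 0.7750%
Population std dev = √[36.1350 / 8] = 2.1253%
VaR = −(μ − z·σ) = −(0.7750 − 1.960 × 2.1253) = −(-3.3906) = 3.3906%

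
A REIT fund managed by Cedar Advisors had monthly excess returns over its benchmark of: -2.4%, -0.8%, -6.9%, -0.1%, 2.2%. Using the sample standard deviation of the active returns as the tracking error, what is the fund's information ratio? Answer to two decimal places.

r̄ = (-2.4 − 0.8 − 6.9 − 0.1 + 2.2) / 5 = -1.6000%
Sample std dev = √[46.0600 / 4] = 3.3934%
IR = r̄ / tracking error = -1.6000 / 3.3934 = -0.4715

-0.47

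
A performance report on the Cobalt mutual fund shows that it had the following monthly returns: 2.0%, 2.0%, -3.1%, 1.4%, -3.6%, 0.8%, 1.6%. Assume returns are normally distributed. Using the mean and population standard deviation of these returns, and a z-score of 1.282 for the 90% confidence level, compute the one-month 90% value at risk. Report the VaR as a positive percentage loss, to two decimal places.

r̄ = (2 + 2 − 3.1 + 1.4 − 3.6 + 0.8 + 1.6) / 7 = 0.1571%
Population std dev = √[35.5571 / 7] = 2.2538%
VaR = −(r̄ − z·σ) = −(0.1571 − 1.282 × 2.2538) = −(-2.7323) = 2.7323%

2.73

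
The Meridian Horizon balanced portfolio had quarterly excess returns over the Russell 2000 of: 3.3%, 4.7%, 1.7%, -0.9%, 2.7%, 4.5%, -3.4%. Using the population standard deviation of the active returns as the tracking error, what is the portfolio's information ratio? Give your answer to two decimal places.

r̄ = (3.3 + 4.7 + 1.7 − 0.9 + 2.7 + 4.5 − 3.4) / 7 = 1.8000%
Σ(r − r̄)² = (3.3 − 1.8000)² + (4.7 − 1.8000)² + … = 53.1000
σ = √[53.1000 / 7] = 2.7542%
IR = r̄ / tracking error = 1.8000 / 2.7542 = 0.6535

0.65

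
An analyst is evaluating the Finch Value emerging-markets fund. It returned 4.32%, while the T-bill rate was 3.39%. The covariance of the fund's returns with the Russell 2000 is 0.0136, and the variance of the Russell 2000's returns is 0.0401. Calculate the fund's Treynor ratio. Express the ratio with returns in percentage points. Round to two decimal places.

β = Cov / Var = 0.0136 / 0.0401 = 0.3392
Treynor = (Rp − Rf) / β = (4.32% − 3.39%) / 0.3392 = 0.93 / 0.3392 = 2.7417

2.74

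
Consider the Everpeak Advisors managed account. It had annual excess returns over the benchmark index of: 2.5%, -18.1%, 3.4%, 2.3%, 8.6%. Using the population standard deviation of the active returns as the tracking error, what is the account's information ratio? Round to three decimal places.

-0.028

Mean return r̄ = -1.30 / 5 = -0.2600%
Σ(r − r̄)² = (2.5 − (-0.2600))² + (-18.1 − (-0.2600))² + … = 424.3320
population σ = √(424.3320 / 5) = √84.8664 = 9.2123%
IR = r̄ / tracking error = -0.2600 / 9.2123 = -0.0282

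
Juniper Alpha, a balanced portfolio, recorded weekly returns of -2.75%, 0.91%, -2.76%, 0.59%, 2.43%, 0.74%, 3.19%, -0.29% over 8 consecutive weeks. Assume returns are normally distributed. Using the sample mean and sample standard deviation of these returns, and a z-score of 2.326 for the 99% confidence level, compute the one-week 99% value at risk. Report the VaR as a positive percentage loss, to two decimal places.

Mean return r̄ = 2.060 / 8 = 0.2575%
Sample σ = √[Σ(r − r̄)² / 7] = √[32.5386 / 7] = √4.6484 = 2.1560%
VaR = −(r̄ − z·σ) = −(0.2575 − 2.326 × 2.1560) = −(-4.7574) = 4.7574%

4.76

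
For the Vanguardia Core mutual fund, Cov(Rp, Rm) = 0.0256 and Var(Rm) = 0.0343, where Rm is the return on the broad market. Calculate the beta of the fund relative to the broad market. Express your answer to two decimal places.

0.75

β = Cov(Rp, Rm) / Var(Rm) = 0.0256 / 0.0343 = 0.7464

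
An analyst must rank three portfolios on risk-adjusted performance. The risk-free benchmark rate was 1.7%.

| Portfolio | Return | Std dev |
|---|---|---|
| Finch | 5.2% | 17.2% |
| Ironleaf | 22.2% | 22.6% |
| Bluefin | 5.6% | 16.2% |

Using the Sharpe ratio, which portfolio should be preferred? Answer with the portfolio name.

Ironleaf

Finch: Sharpe ratio = (5.2% − 1.7%) / 17.2% = 0.203
Ironleaf: Sharpe ratio = (22.2% − 1.7%) / 22.6% = 0.907
Bluefin: Sharpe ratio = (5.6% − 1.7%) / 16.2% = 0.241
Highest: Ironleaf (0.907).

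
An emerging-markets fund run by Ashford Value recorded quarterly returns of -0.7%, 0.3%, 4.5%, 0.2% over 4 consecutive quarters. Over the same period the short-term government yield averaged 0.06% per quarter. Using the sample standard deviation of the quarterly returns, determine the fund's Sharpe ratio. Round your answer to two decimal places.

0.44

Mean return r̄ = 4.30 / 4 = 1.0750%
Σ(r − r̄)² = 16.2475; sample σ = √(16.2475/3) = 2.3272%
Sharpe = (r̄ − rf) / σ = (1.0750 − 0.06) / 2.3272 = 1.0150 / 2.3272 = 0.4361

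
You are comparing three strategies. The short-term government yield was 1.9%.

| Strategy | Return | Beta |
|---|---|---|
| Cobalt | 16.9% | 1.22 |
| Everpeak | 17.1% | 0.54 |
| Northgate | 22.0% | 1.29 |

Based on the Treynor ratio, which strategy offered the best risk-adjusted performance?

Everpeak

Cobalt: Treynor = (16.9% − 1.9%) / 1.22 = 12.295
Everpeak: Treynor = (17.1% − 1.9%) / 0.54 = 28.148
Northgate: Treynor = (22.0% − 1.9%) / 1.29 = 15.581
Highest: Everpeak (28.148).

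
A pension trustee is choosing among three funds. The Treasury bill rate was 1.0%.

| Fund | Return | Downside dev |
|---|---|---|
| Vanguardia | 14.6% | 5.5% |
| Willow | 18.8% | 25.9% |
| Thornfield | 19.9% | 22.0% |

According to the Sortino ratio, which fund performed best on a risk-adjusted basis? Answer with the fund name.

Vanguardia

Vanguardia: Sortino ratio = (14.6% − 1.0%) / 5.5% = 2.473
Willow: Sortino ratio = (18.8% − 1.0%) / 25.9% = 0.687
Thornfield: Sortino ratio = (19.9% − 1.0%) / 22.0% = 0.859
Highest: Vanguardia (2.473).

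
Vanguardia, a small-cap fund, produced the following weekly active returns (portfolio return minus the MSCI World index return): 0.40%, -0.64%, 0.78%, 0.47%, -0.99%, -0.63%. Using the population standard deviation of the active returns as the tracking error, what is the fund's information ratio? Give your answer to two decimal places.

Mean return r̄ = -0.610 / 6 = -0.1017%
Population std dev = √[2.7139 / 6] = 0.6725%
IR = r̄ / tracking error = -0.1017 / 0.6725 = -0.1512

-0.15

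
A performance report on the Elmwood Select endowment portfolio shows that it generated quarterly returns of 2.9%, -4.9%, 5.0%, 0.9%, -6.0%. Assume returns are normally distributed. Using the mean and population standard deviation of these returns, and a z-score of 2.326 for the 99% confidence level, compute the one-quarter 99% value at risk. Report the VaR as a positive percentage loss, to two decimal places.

10.47

Mean return r̄ = -2.10 / 5 = -0.4200%
Σ(r − r̄)² = 93.3480; population σ = √(93.3480/5) = 4.3208%
VaR = −(r̄ − z·σ) = −(-0.4200 − 2.326 × 4.3208) = −(-10.4702) = 10.4702%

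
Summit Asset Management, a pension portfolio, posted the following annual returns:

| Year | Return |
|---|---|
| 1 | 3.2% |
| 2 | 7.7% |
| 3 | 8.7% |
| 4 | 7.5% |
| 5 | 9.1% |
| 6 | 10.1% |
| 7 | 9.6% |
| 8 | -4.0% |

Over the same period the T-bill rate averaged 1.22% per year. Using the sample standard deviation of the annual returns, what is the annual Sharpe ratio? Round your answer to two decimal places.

1.11

r̄ = (3.2 + 7.7 + 8.7 + 7.5 + 9.1 + 10.1 + 9.6 − 4) / 8 = 6.4875%
Sample σ = √[Σ(r − r̄)² / 7] = √[157.7488 / 7] = √22.5355 = 4.7472%
Sharpe = (r̄ − rf) / σ = (6.4875 − 1.22) / 4.7472 = 5.2675 / 4.7472 = 1.1096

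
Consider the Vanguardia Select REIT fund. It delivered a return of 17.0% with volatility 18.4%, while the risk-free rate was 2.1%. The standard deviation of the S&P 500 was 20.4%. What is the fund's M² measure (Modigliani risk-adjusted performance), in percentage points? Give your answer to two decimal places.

Sharpe = (Rp − Rf) / σp = (17.0% − 2.1%) / 18.4% = 0.8098
M² = Rf + Sharpe × σm = 2.1% + 0.8098 × 20.4% = 18.6199%

18.62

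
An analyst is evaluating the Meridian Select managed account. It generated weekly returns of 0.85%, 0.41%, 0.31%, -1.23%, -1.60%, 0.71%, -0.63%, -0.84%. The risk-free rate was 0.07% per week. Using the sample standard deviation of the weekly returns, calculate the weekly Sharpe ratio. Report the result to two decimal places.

-0.34

r̄ = (0.85 + 0.41 + 0.31 − 1.23 − 1.6 + 0.71 − 0.63 − 0.84) / 8 = -2.020 / 8 = -0.2525%
Σ(r − r̄)² = 6.1562; sample σ = √(6.1562/7) = 0.9378%
Sharpe = (r̄ − rf) / σ = (-0.2525 − 0.07) / 0.9378 = -0.3225 / 0.9378 = -0.3439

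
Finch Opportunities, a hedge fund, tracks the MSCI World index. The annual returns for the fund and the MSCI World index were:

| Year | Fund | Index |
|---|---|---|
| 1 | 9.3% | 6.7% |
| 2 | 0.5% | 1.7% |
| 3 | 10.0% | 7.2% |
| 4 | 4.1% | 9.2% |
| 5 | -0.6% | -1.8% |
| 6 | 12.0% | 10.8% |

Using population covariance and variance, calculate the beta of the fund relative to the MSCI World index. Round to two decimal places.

0.92

r̄p = 5.8833%,  r̄m = 5.6333%
Cov = Σ(rp − r̄p)(rm − r̄m) / 6 = 17.4506
Var(rm) = Σ(rm − r̄m)² / 6 = 18.9556
β = Cov / Var = 17.4506 / 18.9556 = 0.9206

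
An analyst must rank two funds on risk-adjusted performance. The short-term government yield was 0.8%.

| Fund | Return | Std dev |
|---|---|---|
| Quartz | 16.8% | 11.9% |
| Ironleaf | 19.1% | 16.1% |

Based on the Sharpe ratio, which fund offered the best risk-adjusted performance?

Quartz

Quartz: Sharpe ratio = (16.8% − 0.8%) / 11.9% = 1.345
Ironleaf: Sharpe ratio = (19.1% − 0.8%) / 16.1% = 1.137
Highest: Quartz (1.345).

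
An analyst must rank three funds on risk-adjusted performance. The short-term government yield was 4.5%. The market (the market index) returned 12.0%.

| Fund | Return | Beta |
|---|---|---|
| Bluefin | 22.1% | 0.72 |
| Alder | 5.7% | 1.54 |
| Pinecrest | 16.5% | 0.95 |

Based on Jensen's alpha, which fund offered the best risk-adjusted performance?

Bluefin

Bluefin: α = 22.1% − [4.5% + 0.72 × (12.0% − 4.5%)] = 12.200
Alder: α = 5.7% − [4.5% + 1.54 × (12.0% − 4.5%)] = -10.350
Pinecrest: α = 16.5% − [4.5% + 0.95 × (12.0% − 4.5%)] = 4.875
Highest: Bluefin (12.200).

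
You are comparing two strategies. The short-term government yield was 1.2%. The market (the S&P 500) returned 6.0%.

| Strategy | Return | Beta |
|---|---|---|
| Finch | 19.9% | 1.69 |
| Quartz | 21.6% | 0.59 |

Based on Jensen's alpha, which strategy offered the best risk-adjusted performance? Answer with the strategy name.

Quartz

Finch: α = 19.9% − [1.2% + 1.69 × (6.0% − 1.2%)] = 10.588
Quartz: α = 21.6% − [1.2% + 0.59 × (6.0% − 1.2%)] = 17.568
Highest: Quartz (17.568).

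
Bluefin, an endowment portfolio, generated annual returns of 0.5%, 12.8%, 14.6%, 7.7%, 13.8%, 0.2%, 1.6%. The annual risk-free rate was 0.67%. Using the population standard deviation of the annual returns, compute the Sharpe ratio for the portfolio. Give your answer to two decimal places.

1.10

μ = (0.5 + 12.8 + 14.6 + 7.7 + 13.8 + 0.2 + 1.6) / 7 = 51.20 / 7 = 7.3143%
Σ(r − μ)² = 255.0886; population σ = √(255.0886/7) = 6.0367%
Sharpe = (μ − rf) / σ = (7.3143 − 0.67) / 6.0367 = 6.6443 / 6.0367 = 1.1007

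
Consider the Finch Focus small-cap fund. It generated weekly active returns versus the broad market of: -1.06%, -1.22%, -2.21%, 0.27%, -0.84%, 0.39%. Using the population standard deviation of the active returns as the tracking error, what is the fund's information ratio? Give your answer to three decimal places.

r̄ = (-1.06 − 1.22 − 2.21 + 0.27 − 0.84 + 0.39) / 6 = -4.670 / 6 = -0.7783%
Σ(r − r̄)² = (-1.06 − (-0.7783))² + (-1.22 − (-0.7783))² + (-2.21 − (-0.7783))² + … = 4.7919
population σ = √(4.7919 / 6) = √0.7987 = 0.8937%
IR = r̄ / tracking error = -0.7783 / 0.8937 = -0.8709

-0.871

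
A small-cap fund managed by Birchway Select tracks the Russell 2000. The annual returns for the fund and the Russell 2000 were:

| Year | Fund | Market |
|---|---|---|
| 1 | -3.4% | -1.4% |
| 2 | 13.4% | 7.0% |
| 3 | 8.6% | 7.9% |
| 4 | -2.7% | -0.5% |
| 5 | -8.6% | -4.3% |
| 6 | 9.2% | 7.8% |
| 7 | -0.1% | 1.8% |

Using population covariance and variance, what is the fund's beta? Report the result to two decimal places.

1.57

r̄p = 2.3429%,  r̄m = 2.6143%
Cov = Σ(rp − r̄p)(rm − r̄m) / 7 = 33.3622
Var(rm) = Σ(rm − r̄m)² / 7 = 21.1927
β = Cov / Var = 33.3622 / 21.1927 = 1.5742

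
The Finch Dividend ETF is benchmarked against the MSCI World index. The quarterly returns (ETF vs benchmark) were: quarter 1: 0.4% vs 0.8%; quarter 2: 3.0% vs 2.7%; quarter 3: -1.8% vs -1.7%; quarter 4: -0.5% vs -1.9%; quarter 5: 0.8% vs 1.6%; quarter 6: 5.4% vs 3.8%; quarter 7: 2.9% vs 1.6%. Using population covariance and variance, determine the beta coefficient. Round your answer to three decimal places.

r̄p = 1.4571%,  r̄m = 0.9857%
Cov = Σ(rp − r̄p)(rm − r̄m) / 7 = 4.1165
Var(rm) = Σ(rm − r̄m)² / 7 = 3.8841
β = Cov / Var = 4.1165 / 3.8841 = 1.0598

1.060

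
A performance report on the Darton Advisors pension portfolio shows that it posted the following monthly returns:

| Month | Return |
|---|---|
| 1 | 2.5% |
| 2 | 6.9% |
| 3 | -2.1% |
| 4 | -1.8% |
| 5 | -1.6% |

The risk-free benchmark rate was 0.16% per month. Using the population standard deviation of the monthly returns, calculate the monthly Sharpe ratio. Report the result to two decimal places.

r̄ = (2.5 + 6.9 − 2.1 − 1.8 − 1.6) / 5 = 3.90 / 5 = 0.7800%
Σ(r − r̄)² = (2.5 − 0.7800)² + (6.9 − 0.7800)² + (-2.1 − 0.7800)² + … = 61.0280
population σ = √(61.0280 / 5) = √12.2056 = 3.4937%
Sharpe = (r̄ − rf) / σ = (0.7800 − 0.16) / 3.4937 = 0.6200 / 3.4937 = 0.1775

0.18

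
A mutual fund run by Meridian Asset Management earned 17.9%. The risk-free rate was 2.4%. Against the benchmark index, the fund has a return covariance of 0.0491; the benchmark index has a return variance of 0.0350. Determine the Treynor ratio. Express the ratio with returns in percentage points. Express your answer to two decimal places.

β = Cov / Var = 0.0491 / 0.0350 = 1.4029
Treynor = (Rp − Rf) / β = (17.9% − 2.4%) / 1.4029 = 15.50 / 1.4029 = 11.0485

11.05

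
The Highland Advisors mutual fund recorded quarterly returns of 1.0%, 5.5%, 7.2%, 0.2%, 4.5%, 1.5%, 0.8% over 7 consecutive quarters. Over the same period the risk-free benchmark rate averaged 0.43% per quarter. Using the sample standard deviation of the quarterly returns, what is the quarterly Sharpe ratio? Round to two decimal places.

r̄ = (1 + 5.5 + 7.2 + 0.2 + 4.5 + 1.5 + 0.8) / 7 = 20.70 / 7 = 2.9571%
Sample σ = √[Σ(r − r̄)² / 6] = √[45.0571 / 6] = √7.5095 = 2.7403%
Sharpe = (r̄ − rf) / σ = (2.9571 − 0.43) / 2.7403 = 2.5271 / 2.7403 = 0.9222

0.92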